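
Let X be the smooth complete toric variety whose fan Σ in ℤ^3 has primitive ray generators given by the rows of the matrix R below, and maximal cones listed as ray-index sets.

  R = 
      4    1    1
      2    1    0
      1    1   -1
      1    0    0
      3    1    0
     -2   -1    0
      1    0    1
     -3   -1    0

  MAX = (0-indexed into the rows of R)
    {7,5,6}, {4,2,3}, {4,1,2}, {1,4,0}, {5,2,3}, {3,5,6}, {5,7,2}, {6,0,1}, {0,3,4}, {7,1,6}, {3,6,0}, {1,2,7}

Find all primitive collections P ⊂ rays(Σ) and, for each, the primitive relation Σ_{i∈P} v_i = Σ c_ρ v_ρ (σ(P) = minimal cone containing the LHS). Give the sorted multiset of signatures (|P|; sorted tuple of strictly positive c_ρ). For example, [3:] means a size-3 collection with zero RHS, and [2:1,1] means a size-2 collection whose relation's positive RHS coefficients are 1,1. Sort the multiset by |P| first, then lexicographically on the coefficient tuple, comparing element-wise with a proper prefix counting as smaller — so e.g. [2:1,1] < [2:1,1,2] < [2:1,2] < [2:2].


Σ has 10 primitive collections:

  P={1,5}:  v_{1} + v_{5} = 0 — sig = [2:]
  P={4,7}:  v_{4} + v_{7} = 0 — sig = [2:]
  P={0,7}:  v_{0} + v_{7} = v_{6} — sig = [2:1]
  P={1,3}:  v_{1} + v_{3} = v_{4} — sig = [2:1]
  P={2,6}:  v_{2} + v_{6} = v_{1} — sig = [2:1]
  P={3,7}:  v_{3} + v_{7} = v_{5} — sig = [2:1]
  P={4,5}:  v_{4} + v_{5} = v_{3} — sig = [2:1]
  P={4,6}:  v_{4} + v_{6} = v_{0} — sig = [2:1]
  P={0,2}:  v_{0} + v_{2} = v_{1} + v_{4} — sig = [2:1,1]
  P={0,5}:  v_{0} + v_{5} = v_{3} + v_{6} — sig = [2:1,1]

so the primitive-relation signature multiset is
{ [2:] ×2,  [2:1] ×6,  [2:1,1] ×2 }


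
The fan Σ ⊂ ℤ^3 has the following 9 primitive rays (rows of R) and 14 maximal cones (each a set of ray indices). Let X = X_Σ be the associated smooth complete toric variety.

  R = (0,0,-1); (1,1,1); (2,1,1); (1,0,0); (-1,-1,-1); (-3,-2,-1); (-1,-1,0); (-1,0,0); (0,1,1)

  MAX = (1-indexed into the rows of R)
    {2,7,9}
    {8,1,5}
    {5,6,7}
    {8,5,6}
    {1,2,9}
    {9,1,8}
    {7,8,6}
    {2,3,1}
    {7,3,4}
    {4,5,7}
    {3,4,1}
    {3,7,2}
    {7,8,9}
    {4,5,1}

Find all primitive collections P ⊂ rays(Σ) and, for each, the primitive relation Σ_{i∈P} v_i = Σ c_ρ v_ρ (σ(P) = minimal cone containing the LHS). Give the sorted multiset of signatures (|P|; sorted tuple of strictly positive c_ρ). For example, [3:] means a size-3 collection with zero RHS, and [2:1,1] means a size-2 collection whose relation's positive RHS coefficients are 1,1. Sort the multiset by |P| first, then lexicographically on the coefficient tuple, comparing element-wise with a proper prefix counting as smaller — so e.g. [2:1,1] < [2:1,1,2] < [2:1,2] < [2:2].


Δ(Σ) — 9 vertices, 16 min non-faces:

  P={2,5}:  v_{2} + v_{5} = 0  →  sig = [2:]
  P={4,8}:  v_{4} + v_{8} = 0  →  sig = [2:]
  P={1,7}:  v_{1} + v_{7} = v_{5}  →  sig = [2:1]
  P={2,4}:  v_{2} + v_{4} = v_{3}  →  sig = [2:1]
  P={2,8}:  v_{2} + v_{8} = v_{9}  →  sig = [2:1]
  P={3,5}:  v_{3} + v_{5} = v_{4}  →  sig = [2:1]
  P={3,6}:  v_{3} + v_{6} = v_{7}  →  sig = [2:1]
  P={3,8}:  v_{3} + v_{8} = v_{2}  →  sig = [2:1]
  P={4,9}:  v_{4} + v_{9} = v_{2}  →  sig = [2:1]
  P={5,9}:  v_{5} + v_{9} = v_{8}  →  sig = [2:1]
  P={2,6}:  v_{2} + v_{6} = v_{7} + v_{8}  →  sig = [2:1,1]
  P={4,6}:  v_{4} + v_{6} = v_{5} + v_{7}  →  sig = [2:1,1]
  P={1,6}:  v_{1} + v_{6} = 2·v_{5} + v_{8}  →  sig = [2:1,2]
  P={6,9}:  v_{6} + v_{9} = v_{7} + 2·v_{8}  →  sig = [2:1,2]
  P={3,9}:  v_{3} + v_{9} = 2·v_{2}  →  sig = [2:2]
  P={5,7,8}:  v_{5} + v_{7} + v_{8} = v_{6}  →  sig = [3:1]

Hence PRS(X_Σ) =
    [2:]
    [2:]
    [2:1]
    [2:1]
    [2:1]
    [2:1]
    [2:1]
    [2:1]
    [2:1]
    [2:1]
    [2:1,1]
    [2:1,1]
    [2:1,2]
    [2:1,2]
    [2:2]
    [3:1]


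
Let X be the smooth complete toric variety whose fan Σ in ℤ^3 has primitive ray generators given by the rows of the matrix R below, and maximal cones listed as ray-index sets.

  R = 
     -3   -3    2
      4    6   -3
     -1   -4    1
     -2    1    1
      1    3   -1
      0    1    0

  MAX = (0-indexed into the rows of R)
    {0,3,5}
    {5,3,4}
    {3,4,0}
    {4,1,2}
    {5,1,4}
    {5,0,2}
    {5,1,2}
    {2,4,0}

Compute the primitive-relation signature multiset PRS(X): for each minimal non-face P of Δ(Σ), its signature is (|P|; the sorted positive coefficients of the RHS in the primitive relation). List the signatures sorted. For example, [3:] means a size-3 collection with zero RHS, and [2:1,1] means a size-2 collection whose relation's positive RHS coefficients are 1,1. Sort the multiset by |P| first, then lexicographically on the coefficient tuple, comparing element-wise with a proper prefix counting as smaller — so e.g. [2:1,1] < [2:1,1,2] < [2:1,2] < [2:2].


5 collections generate NE(X_Σ); each relation:

  P={0,1}:  v_{0} + v_{1} = v_{4} ; sig = [2:1]
  P={2,3}:  v_{2} + v_{3} = v_{0} ; sig = [2:1]
  P={1,3}:  v_{1} + v_{3} = 2·v_{4} + v_{5} ; sig = [2:1,2]
  P={2,4,5}:  v_{2} + v_{4} + v_{5} = 0 ; sig = [3:]
  P={0,4,5}:  v_{0} + v_{4} + v_{5} = v_{3} ; sig = [3:1]

Sorted signature multiset PRS(X):
{ [2:1] ×2,  [2:1,2],  [3:],  [3:1] }


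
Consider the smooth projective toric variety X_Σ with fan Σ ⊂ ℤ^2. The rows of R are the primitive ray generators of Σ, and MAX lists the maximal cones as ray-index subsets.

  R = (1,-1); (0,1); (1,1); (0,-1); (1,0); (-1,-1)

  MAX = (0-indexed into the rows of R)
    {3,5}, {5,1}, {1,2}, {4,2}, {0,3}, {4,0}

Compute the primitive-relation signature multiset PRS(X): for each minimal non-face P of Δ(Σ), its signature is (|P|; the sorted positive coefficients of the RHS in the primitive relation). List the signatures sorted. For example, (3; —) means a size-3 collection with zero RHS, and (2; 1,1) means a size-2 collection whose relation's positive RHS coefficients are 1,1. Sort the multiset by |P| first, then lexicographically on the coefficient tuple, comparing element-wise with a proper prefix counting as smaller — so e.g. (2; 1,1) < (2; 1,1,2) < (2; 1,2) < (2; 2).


Δ(Σ) — 6 vertices, 9 min non-faces:

  {1,3}:  v_{1} + v_{3} = 0  so sig = (2; —)
  {2,5}:  v_{2} + v_{5} = 0  so sig = (2; —)
  {0,1}:  v_{0} + v_{1} = v_{4}  so sig = (2; 1)
  {1,4}:  v_{1} + v_{4} = v_{2}  so sig = (2; 1)
  {2,3}:  v_{2} + v_{3} = v_{4}  so sig = (2; 1)
  {3,4}:  v_{3} + v_{4} = v_{0}  so sig = (2; 1)
  {4,5}:  v_{4} + v_{5} = v_{3}  so sig = (2; 1)
  {0,2}:  v_{0} + v_{2} = 2·v_{4}  so sig = (2; 2)
  {0,5}:  v_{0} + v_{5} = 2·v_{3}  so sig = (2; 2)

Sorted signature multiset PRS(X):
[(2; —), (2; —), (2; 1), (2; 1), (2; 1), (2; 1), (2; 1), (2; 2), (2; 2)]


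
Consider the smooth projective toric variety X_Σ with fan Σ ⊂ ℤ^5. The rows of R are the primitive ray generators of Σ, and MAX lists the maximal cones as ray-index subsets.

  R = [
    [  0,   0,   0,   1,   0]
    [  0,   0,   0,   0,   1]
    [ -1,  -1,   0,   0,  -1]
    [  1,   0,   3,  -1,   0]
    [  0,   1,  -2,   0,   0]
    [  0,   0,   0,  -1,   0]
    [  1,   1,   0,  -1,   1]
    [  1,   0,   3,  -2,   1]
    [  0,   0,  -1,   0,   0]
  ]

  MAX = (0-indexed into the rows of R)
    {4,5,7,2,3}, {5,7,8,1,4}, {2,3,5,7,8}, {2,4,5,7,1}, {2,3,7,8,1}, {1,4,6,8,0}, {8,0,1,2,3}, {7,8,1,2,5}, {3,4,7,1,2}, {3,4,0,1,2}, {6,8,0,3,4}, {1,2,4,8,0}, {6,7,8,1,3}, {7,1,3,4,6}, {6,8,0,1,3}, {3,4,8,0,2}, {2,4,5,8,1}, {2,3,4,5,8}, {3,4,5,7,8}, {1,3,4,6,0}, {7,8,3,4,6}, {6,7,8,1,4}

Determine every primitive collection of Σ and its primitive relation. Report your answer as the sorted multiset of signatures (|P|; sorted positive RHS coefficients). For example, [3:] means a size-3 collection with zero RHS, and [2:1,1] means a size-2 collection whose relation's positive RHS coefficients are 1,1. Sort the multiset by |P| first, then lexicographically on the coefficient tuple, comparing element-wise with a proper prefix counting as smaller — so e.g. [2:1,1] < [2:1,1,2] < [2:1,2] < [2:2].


The 7 primitive collections of Σ (r=9, n=5):

  P={0,5}:  v_{0} + v_{5} = 0 — sig = [2:]
  P={2,6}:  v_{2} + v_{6} = v_{5} — sig = [2:1]
  P={0,7}:  v_{0} + v_{7} = v_{1} + v_{3} — sig = [2:1,1]
  P={5,6}:  v_{5} + v_{6} = v_{4} + v_{7} + v_{8} — sig = [2:1,1,1]
  P={1,3,5}:  v_{1} + v_{3} + v_{5} = v_{7} — sig = [3:1]
  P={1,3,4,8}:  v_{1} + v_{3} + v_{4} + v_{8} = v_{6} — sig = [4:1]
  P={2,4,7,8}:  v_{2} + v_{4} + v_{7} + v_{8} = 2·v_{5} — sig = [4:2]

Hence PRS(X_Σ) =
    |P|=2: 4 collections, coeffs (), (1), (1,1), (1,1,1)
    |P|=3: 1 collection, coeffs (1)
    |P|=4: 2 collections, coeffs (1), (2)


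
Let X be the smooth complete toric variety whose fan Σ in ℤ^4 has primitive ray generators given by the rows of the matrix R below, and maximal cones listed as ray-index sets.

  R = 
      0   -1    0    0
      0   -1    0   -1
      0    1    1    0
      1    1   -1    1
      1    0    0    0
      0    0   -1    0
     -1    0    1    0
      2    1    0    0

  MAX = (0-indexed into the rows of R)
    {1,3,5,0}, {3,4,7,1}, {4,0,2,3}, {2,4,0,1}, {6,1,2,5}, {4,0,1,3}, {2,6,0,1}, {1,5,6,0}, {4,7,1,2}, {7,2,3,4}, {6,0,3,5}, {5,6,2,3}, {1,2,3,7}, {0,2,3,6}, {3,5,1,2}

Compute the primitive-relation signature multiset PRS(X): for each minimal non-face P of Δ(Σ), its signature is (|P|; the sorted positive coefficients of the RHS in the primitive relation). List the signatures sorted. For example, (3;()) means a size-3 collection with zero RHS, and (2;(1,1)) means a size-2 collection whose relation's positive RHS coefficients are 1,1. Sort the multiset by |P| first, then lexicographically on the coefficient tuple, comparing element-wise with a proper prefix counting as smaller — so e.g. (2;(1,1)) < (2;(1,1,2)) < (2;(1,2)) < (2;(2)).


Σ has 9 primitive collections:

  P = {4,5}:  v_{4} + v_{5} = v_{1} + v_{3} — sig = (2;(1,1))
  P = {4,6}:  v_{4} + v_{6} = v_{0} + v_{2} — sig = (2;(1,1))
  P = {6,7}:  v_{6} + v_{7} = v_{2} + v_{4} — sig = (2;(1,1))
  P = {5,7}:  v_{5} + v_{7} = 2·v_{1} + v_{2} + 2·v_{3} — sig = (2;(1,2,2))
  P = {0,7}:  v_{0} + v_{7} = 2·v_{4} — sig = (2;(2))
  P = {0,2,5}:  v_{0} + v_{2} + v_{5} = 0 — sig = (3;())
  P = {1,3,6}:  v_{1} + v_{3} + v_{6} = 0 — sig = (3;())
  P = {0,1,2,3}:  v_{0} + v_{1} + v_{2} + v_{3} = v_{4} — sig = (4;(1))
  P = {1,2,3,4}:  v_{1} + v_{2} + v_{3} + v_{4} = v_{7} — sig = (4;(1))

Hence PRS(X_Σ) =
{ (2;(1,1)) ×3,  (2;(1,2,2)),  (2;(2)),  (3;()) ×2,  (4;(1)) ×2 }


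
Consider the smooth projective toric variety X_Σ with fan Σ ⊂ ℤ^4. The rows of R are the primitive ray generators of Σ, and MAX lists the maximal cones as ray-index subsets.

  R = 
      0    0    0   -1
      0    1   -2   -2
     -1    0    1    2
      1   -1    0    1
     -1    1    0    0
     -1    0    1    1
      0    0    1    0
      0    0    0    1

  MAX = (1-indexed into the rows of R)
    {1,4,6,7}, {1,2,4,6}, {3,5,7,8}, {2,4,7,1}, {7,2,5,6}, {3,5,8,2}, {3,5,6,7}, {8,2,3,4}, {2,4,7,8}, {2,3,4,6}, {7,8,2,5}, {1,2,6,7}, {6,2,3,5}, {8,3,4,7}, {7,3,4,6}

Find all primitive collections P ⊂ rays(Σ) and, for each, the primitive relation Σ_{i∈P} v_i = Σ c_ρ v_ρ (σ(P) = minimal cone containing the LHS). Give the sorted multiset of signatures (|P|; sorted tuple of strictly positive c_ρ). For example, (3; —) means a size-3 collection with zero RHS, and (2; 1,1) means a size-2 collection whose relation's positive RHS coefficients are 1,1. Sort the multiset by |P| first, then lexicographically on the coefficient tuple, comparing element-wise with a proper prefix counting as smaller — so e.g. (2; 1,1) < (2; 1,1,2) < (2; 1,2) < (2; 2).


7 collections generate NE(X_Σ); each relation:

  P = {1,8}:  v_{1} + v_{8} = 0 — sig = (2; —)
  P = {1,3}:  v_{1} + v_{3} = v_{6} — sig = (2; 1)
  P = {4,5}:  v_{4} + v_{5} = v_{8} — sig = (2; 1)
  P = {6,8}:  v_{6} + v_{8} = v_{3} — sig = (2; 1)
  P = {1,5}:  v_{1} + v_{5} = v_{2} + v_{6} + v_{7} — sig = (2; 1,1,1)
  P = {2,3,7}:  v_{2} + v_{3} + v_{7} = v_{5} — sig = (3; 1)
  P = {2,4,6,7}:  v_{2} + v_{4} + v_{6} + v_{7} = 0 — sig = (4; —)

Signatures (|P|; sorted positive RHS coefficients), sorted:
[(2; —), (2; 1), (2; 1), (2; 1), (2; 1,1,1), (3; 1), (4; —)]


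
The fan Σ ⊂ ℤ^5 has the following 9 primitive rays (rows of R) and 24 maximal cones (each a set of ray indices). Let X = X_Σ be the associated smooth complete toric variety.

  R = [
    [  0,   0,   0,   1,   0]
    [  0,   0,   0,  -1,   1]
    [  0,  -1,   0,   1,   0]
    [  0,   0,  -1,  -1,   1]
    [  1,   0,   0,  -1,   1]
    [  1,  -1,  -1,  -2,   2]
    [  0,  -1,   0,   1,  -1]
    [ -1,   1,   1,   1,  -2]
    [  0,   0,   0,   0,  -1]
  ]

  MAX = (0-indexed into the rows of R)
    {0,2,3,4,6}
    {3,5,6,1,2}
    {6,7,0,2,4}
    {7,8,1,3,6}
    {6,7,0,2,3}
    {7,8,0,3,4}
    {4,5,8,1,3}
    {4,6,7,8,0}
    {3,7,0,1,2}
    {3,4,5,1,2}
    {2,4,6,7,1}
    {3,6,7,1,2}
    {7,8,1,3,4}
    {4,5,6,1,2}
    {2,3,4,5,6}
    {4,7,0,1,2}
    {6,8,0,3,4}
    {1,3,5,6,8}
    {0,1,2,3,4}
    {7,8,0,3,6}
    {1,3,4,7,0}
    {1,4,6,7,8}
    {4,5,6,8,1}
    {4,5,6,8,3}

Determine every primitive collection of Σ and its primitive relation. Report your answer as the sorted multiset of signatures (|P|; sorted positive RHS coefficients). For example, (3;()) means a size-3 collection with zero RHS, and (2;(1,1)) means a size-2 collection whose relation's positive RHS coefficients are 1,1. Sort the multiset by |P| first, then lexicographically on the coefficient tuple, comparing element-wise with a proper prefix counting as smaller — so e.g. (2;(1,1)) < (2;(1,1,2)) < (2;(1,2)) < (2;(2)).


Minimal non-faces — 8 found among 9 rays, 24 max cones:

  P = {2,8}:  v_{2} + v_{8} = v_{6}  so sig = (2;(1))
  P = {5,7}:  v_{5} + v_{7} = v_{1} + v_{8}  so sig = (2;(1,1))
  P = {0,5}:  v_{0} + v_{5} = v_{2} + v_{3} + v_{4}  so sig = (2;(1,1,1))
  P = {0,1,8}:  v_{0} + v_{1} + v_{8} = 0  so sig = (3;())
  P = {0,1,6}:  v_{0} + v_{1} + v_{6} = v_{2}  so sig = (3;(1))
  P = {2,3,4,7}:  v_{2} + v_{3} + v_{4} + v_{7} = 0  so sig = (4;())
  P = {1,3,4,6}:  v_{1} + v_{3} + v_{4} + v_{6} = v_{5}  so sig = (4;(1))
  P = {3,4,6,7}:  v_{3} + v_{4} + v_{6} + v_{7} = v_{8}  so sig = (4;(1))

Signatures (|P|; sorted positive RHS coefficients), sorted:
    |P|=2: 3 collections, coeffs (1), (1,1), (1,1,1)
    |P|=3: 2 collections, coeffs (), (1)
    |P|=4: 3 collections, coeffs (), (1), (1)


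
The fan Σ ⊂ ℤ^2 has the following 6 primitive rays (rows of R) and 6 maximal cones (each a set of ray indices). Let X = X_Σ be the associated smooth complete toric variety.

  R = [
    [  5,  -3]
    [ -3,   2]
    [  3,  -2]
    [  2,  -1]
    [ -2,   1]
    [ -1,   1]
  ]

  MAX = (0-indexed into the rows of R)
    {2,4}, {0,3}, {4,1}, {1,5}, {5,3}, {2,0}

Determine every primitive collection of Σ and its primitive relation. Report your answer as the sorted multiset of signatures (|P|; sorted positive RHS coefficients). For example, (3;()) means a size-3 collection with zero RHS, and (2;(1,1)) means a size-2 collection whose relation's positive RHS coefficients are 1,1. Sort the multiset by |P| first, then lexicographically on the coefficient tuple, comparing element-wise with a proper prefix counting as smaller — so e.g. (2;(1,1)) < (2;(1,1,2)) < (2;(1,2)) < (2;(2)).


Δ(Σ) — 6 vertices, 9 min non-faces:

  {1,2}:  v_{1} + v_{2} = 0 ; sig = (2;())
  {3,4}:  v_{3} + v_{4} = 0 ; sig = (2;())
  {0,1}:  v_{0} + v_{1} = v_{3} ; sig = (2;(1))
  {0,4}:  v_{0} + v_{4} = v_{2} ; sig = (2;(1))
  {1,3}:  v_{1} + v_{3} = v_{5} ; sig = (2;(1))
  {2,3}:  v_{2} + v_{3} = v_{0} ; sig = (2;(1))
  {2,5}:  v_{2} + v_{5} = v_{3} ; sig = (2;(1))
  {4,5}:  v_{4} + v_{5} = v_{1} ; sig = (2;(1))
  {0,5}:  v_{0} + v_{5} = 2·v_{3} ; sig = (2;(2))

Hence PRS(X_Σ) =
{ (2;()) ×2,  (2;(1)) ×6,  (2;(2)) }


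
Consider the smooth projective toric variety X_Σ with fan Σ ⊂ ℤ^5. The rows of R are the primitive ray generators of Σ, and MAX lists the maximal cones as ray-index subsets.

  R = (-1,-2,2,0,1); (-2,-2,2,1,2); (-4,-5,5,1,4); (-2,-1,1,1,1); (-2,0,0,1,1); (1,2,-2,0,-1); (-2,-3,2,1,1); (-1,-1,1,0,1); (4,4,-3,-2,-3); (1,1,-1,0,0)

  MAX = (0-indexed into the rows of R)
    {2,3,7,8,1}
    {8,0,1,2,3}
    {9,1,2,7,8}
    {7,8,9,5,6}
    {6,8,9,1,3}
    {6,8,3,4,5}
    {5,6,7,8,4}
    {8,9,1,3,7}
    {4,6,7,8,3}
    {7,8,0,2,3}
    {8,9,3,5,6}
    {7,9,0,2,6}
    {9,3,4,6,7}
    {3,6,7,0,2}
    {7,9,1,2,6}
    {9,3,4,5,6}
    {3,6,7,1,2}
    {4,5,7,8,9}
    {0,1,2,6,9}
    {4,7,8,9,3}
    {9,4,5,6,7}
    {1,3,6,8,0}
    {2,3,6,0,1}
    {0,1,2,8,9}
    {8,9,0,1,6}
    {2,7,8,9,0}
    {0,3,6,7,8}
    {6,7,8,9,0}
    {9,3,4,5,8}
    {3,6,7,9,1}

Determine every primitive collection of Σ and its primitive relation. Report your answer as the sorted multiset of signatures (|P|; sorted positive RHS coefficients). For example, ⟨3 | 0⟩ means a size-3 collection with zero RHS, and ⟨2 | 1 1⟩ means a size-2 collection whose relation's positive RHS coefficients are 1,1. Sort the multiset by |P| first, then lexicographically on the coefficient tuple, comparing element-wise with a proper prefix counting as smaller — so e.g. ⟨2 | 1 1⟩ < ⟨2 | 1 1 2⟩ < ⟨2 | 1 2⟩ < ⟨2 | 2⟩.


The 14 primitive collections of Σ (r=10, n=5):

  {0,5}:  v_{0} + v_{5} = 0  ⟹  sig = ⟨2 | 0⟩
  {0,4}:  v_{0} + v_{4} = v_{3} + v_{7}  ⟹  sig = ⟨2 | 1 1⟩
  {1,5}:  v_{1} + v_{5} = v_{3} + v_{9}  ⟹  sig = ⟨2 | 1 1⟩
  {2,5}:  v_{2} + v_{5} = v_{1} + v_{7}  ⟹  sig = ⟨2 | 1 1⟩
  {1,4}:  v_{1} + v_{4} = 2·v_{3} + v_{7} + v_{9}  ⟹  sig = ⟨2 | 1 1 2⟩
  {2,4}:  v_{2} + v_{4} = v_{1} + v_{3} + 2·v_{7}  ⟹  sig = ⟨2 | 1 1 2⟩
  {0,1,7}:  v_{0} + v_{1} + v_{7} = v_{2}  ⟹  sig = ⟨3 | 1⟩
  {0,3,9}:  v_{0} + v_{3} + v_{9} = v_{1}  ⟹  sig = ⟨3 | 1⟩
  {3,5,7}:  v_{3} + v_{5} + v_{7} = v_{4}  ⟹  sig = ⟨3 | 1⟩
  {2,3,9}:  v_{2} + v_{3} + v_{9} = 2·v_{1} + v_{7}  ⟹  sig = ⟨3 | 1 2⟩
  {2,6,8}:  v_{2} + v_{6} + v_{8} = 2·v_{0}  ⟹  sig = ⟨3 | 2⟩
  {1,6,7,8}:  v_{1} + v_{6} + v_{7} + v_{8} = v_{0}  ⟹  sig = ⟨4 | 1⟩
  {4,6,8,9}:  v_{4} + v_{6} + v_{8} + v_{9} = v_{5}  ⟹  sig = ⟨4 | 1⟩
  {3,6,7,8,9}:  v_{3} + v_{6} + v_{7} + v_{8} + v_{9} = 0  ⟹  sig = ⟨5 | 0⟩

Signatures (|P|; sorted positive RHS coefficients), sorted:
{ ⟨2 | 0⟩,  ⟨2 | 1 1⟩ ×3,  ⟨2 | 1 1 2⟩ ×2,  ⟨3 | 1⟩ ×3,  ⟨3 | 1 2⟩,  ⟨3 | 2⟩,  ⟨4 | 1⟩ ×2,  ⟨5 | 0⟩ }


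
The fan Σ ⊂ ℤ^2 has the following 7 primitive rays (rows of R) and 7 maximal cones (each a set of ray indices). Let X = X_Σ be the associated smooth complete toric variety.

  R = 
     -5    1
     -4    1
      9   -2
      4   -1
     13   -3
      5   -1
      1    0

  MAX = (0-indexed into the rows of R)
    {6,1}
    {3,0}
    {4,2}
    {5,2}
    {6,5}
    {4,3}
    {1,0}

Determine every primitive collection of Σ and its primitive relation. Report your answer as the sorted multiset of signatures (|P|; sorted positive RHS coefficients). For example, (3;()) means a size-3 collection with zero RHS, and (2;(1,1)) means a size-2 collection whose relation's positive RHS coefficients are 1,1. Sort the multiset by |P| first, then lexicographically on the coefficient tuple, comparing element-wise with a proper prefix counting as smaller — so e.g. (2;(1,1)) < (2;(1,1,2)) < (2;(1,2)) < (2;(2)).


14 minimal non-faces of Δ(Σ) (on 7 rays):

  • {0,5}:  v_{0} + v_{5} = 0  so sig = (2;())
  • {1,3}:  v_{1} + v_{3} = 0  so sig = (2;())
  • {0,2}:  v_{0} + v_{2} = v_{3}  so sig = (2;(1))
  • {0,6}:  v_{0} + v_{6} = v_{1}  so sig = (2;(1))
  • {1,2}:  v_{1} + v_{2} = v_{5}  so sig = (2;(1))
  • {1,4}:  v_{1} + v_{4} = v_{2}  so sig = (2;(1))
  • {1,5}:  v_{1} + v_{5} = v_{6}  so sig = (2;(1))
  • {2,3}:  v_{2} + v_{3} = v_{4}  so sig = (2;(1))
  • {3,5}:  v_{3} + v_{5} = v_{2}  so sig = (2;(1))
  • {3,6}:  v_{3} + v_{6} = v_{5}  so sig = (2;(1))
  • {4,6}:  v_{4} + v_{6} = v_{2} + v_{5}  so sig = (2;(1,1))
  • {0,4}:  v_{0} + v_{4} = 2·v_{3}  so sig = (2;(2))
  • {2,6}:  v_{2} + v_{6} = 2·v_{5}  so sig = (2;(2))
  • {4,5}:  v_{4} + v_{5} = 2·v_{2}  so sig = (2;(2))

Signatures (|P|; sorted positive RHS coefficients), sorted:
[(2;()), (2;()), (2;(1)), (2;(1)), (2;(1)), (2;(1)), (2;(1)), (2;(1)), (2;(1)), (2;(1)), (2;(1,1)), (2;(2)), (2;(2)), (2;(2))]


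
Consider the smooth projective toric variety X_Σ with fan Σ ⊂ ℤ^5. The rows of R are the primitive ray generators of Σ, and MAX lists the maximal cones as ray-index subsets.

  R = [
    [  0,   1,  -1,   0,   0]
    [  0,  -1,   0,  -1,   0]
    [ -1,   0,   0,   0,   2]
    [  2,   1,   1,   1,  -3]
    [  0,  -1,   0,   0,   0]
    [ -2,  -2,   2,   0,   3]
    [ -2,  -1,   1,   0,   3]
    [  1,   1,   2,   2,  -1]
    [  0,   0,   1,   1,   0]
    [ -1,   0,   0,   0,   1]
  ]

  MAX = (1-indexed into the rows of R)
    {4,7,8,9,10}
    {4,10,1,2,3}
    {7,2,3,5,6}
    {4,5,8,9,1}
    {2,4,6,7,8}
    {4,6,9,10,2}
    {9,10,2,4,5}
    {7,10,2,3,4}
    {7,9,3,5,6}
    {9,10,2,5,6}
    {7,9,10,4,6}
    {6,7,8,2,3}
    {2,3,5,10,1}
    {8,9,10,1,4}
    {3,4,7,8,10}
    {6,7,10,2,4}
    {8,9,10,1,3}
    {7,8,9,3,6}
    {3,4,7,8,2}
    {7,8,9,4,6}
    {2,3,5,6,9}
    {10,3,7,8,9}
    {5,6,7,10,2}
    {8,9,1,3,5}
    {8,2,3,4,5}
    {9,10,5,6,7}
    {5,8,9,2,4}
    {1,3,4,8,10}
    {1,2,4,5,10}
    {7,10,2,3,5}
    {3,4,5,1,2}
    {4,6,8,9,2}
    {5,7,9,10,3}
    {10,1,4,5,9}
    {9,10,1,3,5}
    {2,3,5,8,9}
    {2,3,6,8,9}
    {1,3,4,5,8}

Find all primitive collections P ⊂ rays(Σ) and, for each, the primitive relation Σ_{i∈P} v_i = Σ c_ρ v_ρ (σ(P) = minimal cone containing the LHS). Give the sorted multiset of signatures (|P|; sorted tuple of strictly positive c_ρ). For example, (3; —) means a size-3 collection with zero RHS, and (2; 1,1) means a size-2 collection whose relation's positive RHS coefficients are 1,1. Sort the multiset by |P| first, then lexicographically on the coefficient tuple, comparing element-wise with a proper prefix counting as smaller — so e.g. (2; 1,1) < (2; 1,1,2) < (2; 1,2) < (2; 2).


Minimal non-faces — 17 found among 10 rays, 38 max cones:

  P = {1,6}:  v_{1} + v_{6} = v_{7}  →  sig = (2; 1)
  P = {1,7}:  v_{1} + v_{7} = v_{3} + v_{10}  →  sig = (2; 1,1)
  P = {1,2,9}:  v_{1} + v_{2} + v_{9} = 0  →  sig = (3; —)
  P = {2,7,9}:  v_{2} + v_{7} + v_{9} = v_{6}  →  sig = (3; 1)
  P = {3,4,9}:  v_{3} + v_{4} + v_{9} = v_{8}  →  sig = (3; 1)
  P = {1,2,8}:  v_{1} + v_{2} + v_{8} = v_{3} + v_{4}  →  sig = (3; 1,1)
  P = {2,8,10}:  v_{2} + v_{8} + v_{10} = v_{4} + v_{7}  →  sig = (3; 1,1)
  P = {3,4,6}:  v_{3} + v_{4} + v_{6} = v_{2} + v_{7} + v_{8}  →  sig = (3; 1,1,1)
  P = {6,8,10}:  v_{6} + v_{8} + v_{10} = v_{4} + 2·v_{7} + v_{9}  →  sig = (3; 1,1,2)
  P = {5,7,8}:  v_{5} + v_{7} + v_{8} = v_{2} + v_{3} + 3·v_{9}  →  sig = (3; 1,1,3)
  P = {4,5,7}:  v_{4} + v_{5} + v_{7} = v_{2} + 2·v_{9}  →  sig = (3; 1,2)
  P = {5,6,8}:  v_{5} + v_{6} + v_{8} = 2·v_{2} + v_{3} + 4·v_{9}  →  sig = (3; 1,2,4)
  P = {3,6,10}:  v_{3} + v_{6} + v_{10} = 2·v_{7}  →  sig = (3; 2)
  P = {5,8,10}:  v_{5} + v_{8} + v_{10} = 2·v_{9}  →  sig = (3; 2)
  P = {4,5,6}:  v_{4} + v_{5} + v_{6} = 2·v_{2} + 3·v_{9}  →  sig = (3; 2,3)
  P = {2,3,9,10}:  v_{2} + v_{3} + v_{9} + v_{10} = v_{7}  →  sig = (4; 1)
  P = {3,4,5,10}:  v_{3} + v_{4} + v_{5} + v_{10} = v_{9}  →  sig = (4; 1)

Sorted signature multiset PRS(X):
[(2; 1), (2; 1,1), (3; —), (3; 1), (3; 1), (3; 1,1), (3; 1,1), (3; 1,1,1), (3; 1,1,2), (3; 1,1,3), (3; 1,2), (3; 1,2,4), (3; 2), (3; 2), (3; 2,3), (4; 1), (4; 1)]


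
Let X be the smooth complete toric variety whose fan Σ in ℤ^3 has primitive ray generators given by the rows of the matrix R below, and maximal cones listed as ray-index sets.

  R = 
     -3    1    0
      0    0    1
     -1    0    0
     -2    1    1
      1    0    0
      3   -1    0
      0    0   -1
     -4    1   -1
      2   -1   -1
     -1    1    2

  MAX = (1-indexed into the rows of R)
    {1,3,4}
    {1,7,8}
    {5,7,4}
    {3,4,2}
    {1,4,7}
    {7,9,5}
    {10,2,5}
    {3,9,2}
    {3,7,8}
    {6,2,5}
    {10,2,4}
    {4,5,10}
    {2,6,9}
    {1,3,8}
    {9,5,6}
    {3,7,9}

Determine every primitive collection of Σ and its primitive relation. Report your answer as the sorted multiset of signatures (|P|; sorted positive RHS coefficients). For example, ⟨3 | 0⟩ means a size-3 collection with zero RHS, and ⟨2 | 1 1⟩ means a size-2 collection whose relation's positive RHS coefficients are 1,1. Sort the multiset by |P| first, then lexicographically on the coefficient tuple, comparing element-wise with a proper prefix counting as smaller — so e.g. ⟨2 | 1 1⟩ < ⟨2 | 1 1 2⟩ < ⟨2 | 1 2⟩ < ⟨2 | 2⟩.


Δ(Σ) — 10 vertices, 25 min non-faces:

  P = {1,6}:  v_{1} + v_{6} = 0  ⇒ sig = ⟨2 | 0⟩
  P = {2,7}:  v_{2} + v_{7} = 0  ⇒ sig = ⟨2 | 0⟩
  P = {3,5}:  v_{3} + v_{5} = 0  ⇒ sig = ⟨2 | 0⟩
  P = {4,9}:  v_{4} + v_{9} = 0  ⇒ sig = ⟨2 | 0⟩
  P = {1,2}:  v_{1} + v_{2} = v_{3} + v_{4}  ⇒ sig = ⟨2 | 1 1⟩
  P = {1,5}:  v_{1} + v_{5} = v_{4} + v_{7}  ⇒ sig = ⟨2 | 1 1⟩
  P = {1,9}:  v_{1} + v_{9} = v_{3} + v_{7}  ⇒ sig = ⟨2 | 1 1⟩
  P = {2,8}:  v_{2} + v_{8} = v_{1} + v_{3}  ⇒ sig = ⟨2 | 1 1⟩
  P = {3,6}:  v_{3} + v_{6} = v_{2} + v_{9}  ⇒ sig = ⟨2 | 1 1⟩
  P = {3,10}:  v_{3} + v_{10} = v_{2} + v_{4}  ⇒ sig = ⟨2 | 1 1⟩
  P = {4,6}:  v_{4} + v_{6} = v_{2} + v_{5}  ⇒ sig = ⟨2 | 1 1⟩
  P = {5,8}:  v_{5} + v_{8} = v_{1} + v_{7}  ⇒ sig = ⟨2 | 1 1⟩
  P = {6,7}:  v_{6} + v_{7} = v_{5} + v_{9}  ⇒ sig = ⟨2 | 1 1⟩
  P = {6,8}:  v_{6} + v_{8} = v_{3} + v_{7}  ⇒ sig = ⟨2 | 1 1⟩
  P = {7,10}:  v_{7} + v_{10} = v_{4} + v_{5}  ⇒ sig = ⟨2 | 1 1⟩
  P = {8,10}:  v_{8} + v_{10} = v_{1} + v_{4}  ⇒ sig = ⟨2 | 1 1⟩
  P = {9,10}:  v_{9} + v_{10} = v_{2} + v_{5}  ⇒ sig = ⟨2 | 1 1⟩
  P = {1,10}:  v_{1} + v_{10} = 2·v_{4}  ⇒ sig = ⟨2 | 2⟩
  P = {4,8}:  v_{4} + v_{8} = 2·v_{1}  ⇒ sig = ⟨2 | 2⟩
  P = {6,10}:  v_{6} + v_{10} = 2·v_{2} + 2·v_{5}  ⇒ sig = ⟨2 | 2 2⟩
  P = {8,9}:  v_{8} + v_{9} = 2·v_{3} + 2·v_{7}  ⇒ sig = ⟨2 | 2 2⟩
  P = {1,3,7}:  v_{1} + v_{3} + v_{7} = v_{8}  ⇒ sig = ⟨3 | 1⟩
  P = {2,4,5}:  v_{2} + v_{4} + v_{5} = v_{10}  ⇒ sig = ⟨3 | 1⟩
  P = {2,5,9}:  v_{2} + v_{5} + v_{9} = v_{6}  ⇒ sig = ⟨3 | 1⟩
  P = {3,4,7}:  v_{3} + v_{4} + v_{7} = v_{1}  ⇒ sig = ⟨3 | 1⟩

Hence PRS(X_Σ) =
{ ⟨2 | 0⟩ ×4,  ⟨2 | 1 1⟩ ×13,  ⟨2 | 2⟩ ×2,  ⟨2 | 2 2⟩ ×2,  ⟨3 | 1⟩ ×4 }


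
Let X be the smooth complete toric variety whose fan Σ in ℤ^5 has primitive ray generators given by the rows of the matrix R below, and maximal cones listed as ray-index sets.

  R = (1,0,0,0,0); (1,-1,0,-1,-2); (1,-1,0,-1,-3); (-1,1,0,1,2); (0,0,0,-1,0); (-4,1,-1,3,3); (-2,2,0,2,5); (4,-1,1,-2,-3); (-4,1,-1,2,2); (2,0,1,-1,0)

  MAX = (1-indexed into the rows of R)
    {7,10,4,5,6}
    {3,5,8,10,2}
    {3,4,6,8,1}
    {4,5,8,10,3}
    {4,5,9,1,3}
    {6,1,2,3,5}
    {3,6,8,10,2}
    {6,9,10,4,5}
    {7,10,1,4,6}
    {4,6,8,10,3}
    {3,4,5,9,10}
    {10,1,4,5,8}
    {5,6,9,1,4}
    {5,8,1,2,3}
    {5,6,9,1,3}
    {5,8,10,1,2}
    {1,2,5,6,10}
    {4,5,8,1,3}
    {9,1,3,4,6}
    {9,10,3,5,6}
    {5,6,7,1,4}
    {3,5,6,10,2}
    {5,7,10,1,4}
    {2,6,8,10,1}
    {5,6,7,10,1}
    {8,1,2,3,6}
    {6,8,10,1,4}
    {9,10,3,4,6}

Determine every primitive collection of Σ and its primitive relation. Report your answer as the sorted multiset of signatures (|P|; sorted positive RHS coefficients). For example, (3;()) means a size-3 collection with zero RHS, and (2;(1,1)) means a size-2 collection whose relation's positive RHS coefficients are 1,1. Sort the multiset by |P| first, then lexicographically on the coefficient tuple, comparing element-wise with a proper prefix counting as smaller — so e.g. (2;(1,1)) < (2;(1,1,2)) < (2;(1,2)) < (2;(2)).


12 collections generate NE(X_Σ); each relation:

  {2,4}:  v_{2} + v_{4} = 0 — sig = (2;())
  {3,7}:  v_{3} + v_{7} = v_{4} — sig = (2;(1))
  {8,9}:  v_{8} + v_{9} = v_{3} + v_{4} — sig = (2;(1,1))
  {2,9}:  v_{2} + v_{9} = v_{3} + v_{5} + v_{6} — sig = (2;(1,1,1))
  {7,8}:  v_{7} + v_{8} = v_{1} + v_{4} + v_{10} — sig = (2;(1,1,1))
  {2,7}:  v_{2} + v_{7} = v_{1} + v_{5} + v_{6} + v_{10} — sig = (2;(1,1,1,1))
  {7,9}:  v_{7} + v_{9} = 2·v_{4} + v_{5} + v_{6} — sig = (2;(1,1,2))
  {5,6,8}:  v_{5} + v_{6} + v_{8} = 0 — sig = (3;())
  {1,3,10}:  v_{1} + v_{3} + v_{10} = v_{8} — sig = (3;(1))
  {1,9,10}:  v_{1} + v_{9} + v_{10} = v_{4} — sig = (3;(1))
  {3,4,5,6}:  v_{3} + v_{4} + v_{5} + v_{6} = v_{9} — sig = (4;(1))
  {1,4,5,6,10}:  v_{1} + v_{4} + v_{5} + v_{6} + v_{10} = v_{7} — sig = (5;(1))

Signatures (|P|; sorted positive RHS coefficients), sorted:
    (2;())
    (2;(1))
    (2;(1,1))
    (2;(1,1,1))
    (2;(1,1,1))
    (2;(1,1,1,1))
    (2;(1,1,2))
    (3;())
    (3;(1))
    (3;(1))
    (4;(1))
    (5;(1))


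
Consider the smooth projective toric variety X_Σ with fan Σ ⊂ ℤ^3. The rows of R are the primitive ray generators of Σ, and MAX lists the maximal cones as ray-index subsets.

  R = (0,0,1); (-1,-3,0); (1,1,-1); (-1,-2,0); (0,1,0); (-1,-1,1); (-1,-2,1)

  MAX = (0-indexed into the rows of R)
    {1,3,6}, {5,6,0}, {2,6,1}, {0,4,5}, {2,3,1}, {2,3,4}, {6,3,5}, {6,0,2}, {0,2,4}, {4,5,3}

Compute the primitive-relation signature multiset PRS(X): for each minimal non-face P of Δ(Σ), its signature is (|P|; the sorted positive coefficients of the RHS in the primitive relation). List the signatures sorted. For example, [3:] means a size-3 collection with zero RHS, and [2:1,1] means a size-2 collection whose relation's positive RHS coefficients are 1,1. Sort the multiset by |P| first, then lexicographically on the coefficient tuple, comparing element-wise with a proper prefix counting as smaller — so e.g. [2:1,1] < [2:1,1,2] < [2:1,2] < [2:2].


7 minimal non-faces of Δ(Σ) (on 7 rays):

  {2,5}:  v_{2} + v_{5} = 0  ⇒ sig = [2:]
  {0,3}:  v_{0} + v_{3} = v_{6}  ⇒ sig = [2:1]
  {1,4}:  v_{1} + v_{4} = v_{3}  ⇒ sig = [2:1]
  {4,6}:  v_{4} + v_{6} = v_{5}  ⇒ sig = [2:1]
  {1,5}:  v_{1} + v_{5} = v_{3} + v_{6}  ⇒ sig = [2:1,1]
  {0,1}:  v_{0} + v_{1} = v_{2} + 2·v_{6}  ⇒ sig = [2:1,2]
  {2,3,6}:  v_{2} + v_{3} + v_{6} = v_{1}  ⇒ sig = [3:1]

so the primitive-relation signature multiset is
{ [2:],  [2:1] ×3,  [2:1,1],  [2:1,2],  [3:1] }


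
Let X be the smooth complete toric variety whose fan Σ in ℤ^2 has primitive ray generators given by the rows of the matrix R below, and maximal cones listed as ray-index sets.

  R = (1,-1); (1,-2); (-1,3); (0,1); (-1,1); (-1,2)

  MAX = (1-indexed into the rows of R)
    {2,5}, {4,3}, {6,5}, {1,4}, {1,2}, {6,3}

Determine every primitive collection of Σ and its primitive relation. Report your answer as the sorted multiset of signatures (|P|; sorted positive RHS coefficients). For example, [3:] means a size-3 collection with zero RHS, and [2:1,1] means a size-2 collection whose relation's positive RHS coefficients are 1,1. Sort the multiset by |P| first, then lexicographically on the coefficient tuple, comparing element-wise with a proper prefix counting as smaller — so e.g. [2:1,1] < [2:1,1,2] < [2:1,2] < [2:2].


Minimal non-faces — 9 found among 6 rays, 6 max cones:

  P = {1,5}:  v_{1} + v_{5} = 0  →  sig = [2:]
  P = {2,6}:  v_{2} + v_{6} = 0  →  sig = [2:]
  P = {1,6}:  v_{1} + v_{6} = v_{4}  →  sig = [2:1]
  P = {2,3}:  v_{2} + v_{3} = v_{4}  →  sig = [2:1]
  P = {2,4}:  v_{2} + v_{4} = v_{1}  →  sig = [2:1]
  P = {4,5}:  v_{4} + v_{5} = v_{6}  →  sig = [2:1]
  P = {4,6}:  v_{4} + v_{6} = v_{3}  →  sig = [2:1]
  P = {1,3}:  v_{1} + v_{3} = 2·v_{4}  →  sig = [2:2]
  P = {3,5}:  v_{3} + v_{5} = 2·v_{6}  →  sig = [2:2]

Sorted signature multiset PRS(X):
    |P|=2: 9 collections, coeffs (), (), (1), (1), (1), (1), (1), (2), (2)


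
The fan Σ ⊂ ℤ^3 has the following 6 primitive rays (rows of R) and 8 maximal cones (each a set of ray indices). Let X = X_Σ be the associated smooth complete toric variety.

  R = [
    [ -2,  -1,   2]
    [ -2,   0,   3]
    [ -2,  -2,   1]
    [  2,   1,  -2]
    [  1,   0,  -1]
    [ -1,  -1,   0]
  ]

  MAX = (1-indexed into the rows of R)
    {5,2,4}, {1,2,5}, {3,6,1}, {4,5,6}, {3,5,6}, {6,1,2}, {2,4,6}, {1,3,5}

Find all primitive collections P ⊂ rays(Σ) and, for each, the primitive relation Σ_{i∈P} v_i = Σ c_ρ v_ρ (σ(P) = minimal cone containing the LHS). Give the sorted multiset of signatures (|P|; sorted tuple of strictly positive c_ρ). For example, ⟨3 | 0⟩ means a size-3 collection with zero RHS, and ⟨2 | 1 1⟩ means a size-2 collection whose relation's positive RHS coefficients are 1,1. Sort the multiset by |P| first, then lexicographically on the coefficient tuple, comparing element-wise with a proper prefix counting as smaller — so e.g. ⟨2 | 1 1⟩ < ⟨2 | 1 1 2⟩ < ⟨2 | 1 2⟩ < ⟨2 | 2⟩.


Primitive collections (5):

  P = {1,4}:  v_{1} + v_{4} = 0 ; sig = ⟨2 | 0⟩
  P = {3,4}:  v_{3} + v_{4} = v_{5} + v_{6} ; sig = ⟨2 | 1 1⟩
  P = {2,3}:  v_{2} + v_{3} = 2·v_{1} ; sig = ⟨2 | 2⟩
  P = {1,5,6}:  v_{1} + v_{5} + v_{6} = v_{3} ; sig = ⟨3 | 1⟩
  P = {2,5,6}:  v_{2} + v_{5} + v_{6} = v_{1} ; sig = ⟨3 | 1⟩

Sorted signature multiset PRS(X):
    ⟨2 | 0⟩
    ⟨2 | 1 1⟩
    ⟨2 | 2⟩
    ⟨3 | 1⟩
    ⟨3 | 1⟩


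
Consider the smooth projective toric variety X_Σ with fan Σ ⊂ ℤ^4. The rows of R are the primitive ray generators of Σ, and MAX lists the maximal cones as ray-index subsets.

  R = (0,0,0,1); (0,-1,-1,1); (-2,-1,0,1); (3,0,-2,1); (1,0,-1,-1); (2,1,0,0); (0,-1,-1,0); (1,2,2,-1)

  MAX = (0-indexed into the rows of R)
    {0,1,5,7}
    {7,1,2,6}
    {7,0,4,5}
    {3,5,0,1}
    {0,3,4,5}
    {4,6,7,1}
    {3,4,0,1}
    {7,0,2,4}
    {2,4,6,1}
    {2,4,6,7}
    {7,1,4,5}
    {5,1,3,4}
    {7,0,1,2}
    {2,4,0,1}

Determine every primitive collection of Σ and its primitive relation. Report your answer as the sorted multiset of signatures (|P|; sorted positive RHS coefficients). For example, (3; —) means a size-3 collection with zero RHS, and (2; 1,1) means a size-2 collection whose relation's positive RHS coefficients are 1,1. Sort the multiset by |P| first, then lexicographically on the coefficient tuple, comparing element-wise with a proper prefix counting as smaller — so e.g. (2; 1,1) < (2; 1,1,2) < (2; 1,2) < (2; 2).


The 9 primitive collections of Σ (r=8, n=4):

  • {0,6}:  v_{0} + v_{6} = v_{1}  →  sig = (2; 1)
  • {2,5}:  v_{2} + v_{5} = v_{0}  →  sig = (2; 1)
  • {2,3}:  v_{2} + v_{3} = 2·v_{0} + v_{1} + v_{4}  →  sig = (2; 1,1,2)
  • {3,6}:  v_{3} + v_{6} = 2·v_{1} + v_{4} + v_{5}  →  sig = (2; 1,1,2)
  • {5,6}:  v_{5} + v_{6} = 2·v_{1} + v_{4} + v_{7}  →  sig = (2; 1,1,2)
  • {3,7}:  v_{3} + v_{7} = 2·v_{5}  →  sig = (2; 2)
  • {1,2,4,7}:  v_{1} + v_{2} + v_{4} + v_{7} = 0  →  sig = (4; —)
  • {0,1,4,5}:  v_{0} + v_{1} + v_{4} + v_{5} = v_{3}  →  sig = (4; 1)
  • {0,1,4,7}:  v_{0} + v_{1} + v_{4} + v_{7} = v_{5}  →  sig = (4; 1)

Sorted signature multiset PRS(X):
    (2; 1)
    (2; 1)
    (2; 1,1,2)
    (2; 1,1,2)
    (2; 1,1,2)
    (2; 2)
    (4; —)
    (4; 1)
    (4; 1)


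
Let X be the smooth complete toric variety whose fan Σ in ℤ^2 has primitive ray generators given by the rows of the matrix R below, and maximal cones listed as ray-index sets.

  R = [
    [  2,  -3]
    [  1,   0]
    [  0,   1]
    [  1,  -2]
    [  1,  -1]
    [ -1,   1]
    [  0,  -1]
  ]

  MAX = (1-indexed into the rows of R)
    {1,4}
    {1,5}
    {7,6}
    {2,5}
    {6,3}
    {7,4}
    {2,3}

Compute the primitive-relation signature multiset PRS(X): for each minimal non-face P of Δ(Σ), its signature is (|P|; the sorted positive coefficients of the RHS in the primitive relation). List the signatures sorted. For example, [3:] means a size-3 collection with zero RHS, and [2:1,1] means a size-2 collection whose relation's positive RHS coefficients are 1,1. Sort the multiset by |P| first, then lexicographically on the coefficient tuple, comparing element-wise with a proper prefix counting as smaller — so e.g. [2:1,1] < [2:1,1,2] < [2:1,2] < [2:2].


The 14 primitive collections of Σ (r=7, n=2):

  P = {3,7}:  v_{3} + v_{7} = 0 ; sig = [2:]
  P = {5,6}:  v_{5} + v_{6} = 0 ; sig = [2:]
  P = {1,6}:  v_{1} + v_{6} = v_{4} ; sig = [2:1]
  P = {2,6}:  v_{2} + v_{6} = v_{3} ; sig = [2:1]
  P = {2,7}:  v_{2} + v_{7} = v_{5} ; sig = [2:1]
  P = {3,4}:  v_{3} + v_{4} = v_{5} ; sig = [2:1]
  P = {3,5}:  v_{3} + v_{5} = v_{2} ; sig = [2:1]
  P = {4,5}:  v_{4} + v_{5} = v_{1} ; sig = [2:1]
  P = {4,6}:  v_{4} + v_{6} = v_{7} ; sig = [2:1]
  P = {5,7}:  v_{5} + v_{7} = v_{4} ; sig = [2:1]
  P = {1,3}:  v_{1} + v_{3} = 2·v_{5} ; sig = [2:2]
  P = {1,7}:  v_{1} + v_{7} = 2·v_{4} ; sig = [2:2]
  P = {2,4}:  v_{2} + v_{4} = 2·v_{5} ; sig = [2:2]
  P = {1,2}:  v_{1} + v_{2} = 3·v_{5} ; sig = [2:3]

Hence PRS(X_Σ) =
    [2:]
    [2:]
    [2:1]
    [2:1]
    [2:1]
    [2:1]
    [2:1]
    [2:1]
    [2:1]
    [2:1]
    [2:2]
    [2:2]
    [2:2]
    [2:3]


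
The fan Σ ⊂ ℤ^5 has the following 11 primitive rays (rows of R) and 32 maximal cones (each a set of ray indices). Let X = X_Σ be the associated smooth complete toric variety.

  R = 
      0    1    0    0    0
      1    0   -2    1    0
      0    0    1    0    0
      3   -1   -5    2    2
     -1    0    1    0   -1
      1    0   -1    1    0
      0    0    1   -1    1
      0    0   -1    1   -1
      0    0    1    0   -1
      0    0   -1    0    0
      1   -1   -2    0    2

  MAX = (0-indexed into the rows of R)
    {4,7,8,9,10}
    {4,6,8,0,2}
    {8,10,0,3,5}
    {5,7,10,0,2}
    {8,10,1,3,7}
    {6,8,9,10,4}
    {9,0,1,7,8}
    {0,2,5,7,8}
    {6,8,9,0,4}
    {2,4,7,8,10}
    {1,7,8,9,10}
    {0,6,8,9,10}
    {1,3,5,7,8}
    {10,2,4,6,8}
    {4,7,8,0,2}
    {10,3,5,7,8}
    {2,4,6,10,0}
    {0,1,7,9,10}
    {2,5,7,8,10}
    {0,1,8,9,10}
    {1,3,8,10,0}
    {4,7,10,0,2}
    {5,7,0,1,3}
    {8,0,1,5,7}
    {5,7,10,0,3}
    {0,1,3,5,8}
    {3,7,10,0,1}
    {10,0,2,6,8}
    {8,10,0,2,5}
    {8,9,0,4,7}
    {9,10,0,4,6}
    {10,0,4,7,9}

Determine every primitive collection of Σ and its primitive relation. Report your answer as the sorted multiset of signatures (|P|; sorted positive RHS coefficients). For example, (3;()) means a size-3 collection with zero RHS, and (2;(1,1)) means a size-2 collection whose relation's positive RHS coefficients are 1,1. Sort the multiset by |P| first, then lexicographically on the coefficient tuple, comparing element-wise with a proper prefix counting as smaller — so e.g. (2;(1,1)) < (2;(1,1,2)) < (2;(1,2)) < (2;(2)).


Δ(Σ) — 11 vertices, 16 min non-faces:

  P={2,9}:  v_{2} + v_{9} = 0  so sig = (2;())
  P={6,7}:  v_{6} + v_{7} = 0  so sig = (2;())
  P={1,2}:  v_{1} + v_{2} = v_{5}  so sig = (2;(1))
  P={1,4}:  v_{1} + v_{4} = v_{7}  so sig = (2;(1))
  P={5,9}:  v_{5} + v_{9} = v_{1}  so sig = (2;(1))
  P={4,5}:  v_{4} + v_{5} = v_{2} + v_{7}  so sig = (2;(1,1))
  P={1,6}:  v_{1} + v_{6} = v_{0} + v_{8} + v_{10}  so sig = (2;(1,1,1))
  P={3,4}:  v_{3} + v_{4} = v_{5} + v_{7} + v_{10}  so sig = (2;(1,1,1))
  P={5,6}:  v_{5} + v_{6} = v_{0} + v_{2} + v_{8} + v_{10}  so sig = (2;(1,1,1,1))
  P={3,6}:  v_{3} + v_{6} = v_{0} + v_{5} + v_{8} + 2·v_{10}  so sig = (2;(1,1,1,2))
  P={2,3}:  v_{2} + v_{3} = 2·v_{5} + v_{10}  so sig = (2;(1,2))
  P={3,9}:  v_{3} + v_{9} = 2·v_{1} + v_{10}  so sig = (2;(1,2))
  P={1,5,10}:  v_{1} + v_{5} + v_{10} = v_{3}  so sig = (3;(1))
  P={0,4,8,10}:  v_{0} + v_{4} + v_{8} + v_{10} = 0  so sig = (4;())
  P={0,7,8,10}:  v_{0} + v_{7} + v_{8} + v_{10} = v_{1}  so sig = (4;(1))
  P={0,3,7,8}:  v_{0} + v_{3} + v_{7} + v_{8} = 2·v_{1} + v_{5}  so sig = (4;(1,2))

Signatures (|P|; sorted positive RHS coefficients), sorted:
    |P|=2: 12 collections, coeffs (), (), (1), (1), (1), (1,1), (1,1,1), (1,1,1), (1,1,1,1), (1,1,1,2), (1,2), (1,2)
    |P|=3: 1 collection, coeffs (1)
    |P|=4: 3 collections, coeffs (), (1), (1,2)


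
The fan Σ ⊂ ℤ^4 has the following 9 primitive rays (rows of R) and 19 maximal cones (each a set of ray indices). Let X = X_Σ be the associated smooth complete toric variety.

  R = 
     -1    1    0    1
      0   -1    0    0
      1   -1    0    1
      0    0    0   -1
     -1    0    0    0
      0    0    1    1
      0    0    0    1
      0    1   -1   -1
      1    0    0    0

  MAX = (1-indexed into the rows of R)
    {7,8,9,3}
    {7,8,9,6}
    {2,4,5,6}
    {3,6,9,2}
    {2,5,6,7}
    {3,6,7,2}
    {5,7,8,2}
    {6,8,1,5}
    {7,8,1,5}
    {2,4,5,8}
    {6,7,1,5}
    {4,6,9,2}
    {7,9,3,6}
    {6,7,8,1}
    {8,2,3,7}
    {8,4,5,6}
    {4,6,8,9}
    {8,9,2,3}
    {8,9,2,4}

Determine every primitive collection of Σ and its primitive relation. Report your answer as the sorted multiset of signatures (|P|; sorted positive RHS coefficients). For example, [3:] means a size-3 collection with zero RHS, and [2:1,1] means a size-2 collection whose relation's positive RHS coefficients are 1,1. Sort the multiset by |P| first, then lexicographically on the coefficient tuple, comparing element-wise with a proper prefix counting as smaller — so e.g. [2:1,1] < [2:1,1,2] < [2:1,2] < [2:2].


The 12 primitive collections of Σ (r=9, n=4):

  P = {4,7}:  v_{4} + v_{7} = 0 — sig = [2:]
  P = {5,9}:  v_{5} + v_{9} = 0 — sig = [2:]
  P = {1,2}:  v_{1} + v_{2} = v_{5} + v_{7} — sig = [2:1,1]
  P = {3,4}:  v_{3} + v_{4} = v_{2} + v_{9} — sig = [2:1,1]
  P = {3,5}:  v_{3} + v_{5} = v_{2} + v_{7} — sig = [2:1,1]
  P = {1,4}:  v_{1} + v_{4} = v_{5} + v_{6} + v_{8} — sig = [2:1,1,1]
  P = {1,9}:  v_{1} + v_{9} = v_{6} + v_{7} + v_{8} — sig = [2:1,1,1]
  P = {1,3}:  v_{1} + v_{3} = 2·v_{7} — sig = [2:2]
  P = {2,6,8}:  v_{2} + v_{6} + v_{8} = 0 — sig = [3:]
  P = {2,7,9}:  v_{2} + v_{7} + v_{9} = v_{3} — sig = [3:1]
  P = {3,6,8}:  v_{3} + v_{6} + v_{8} = v_{7} + v_{9} — sig = [3:1,1]
  P = {5,6,7,8}:  v_{5} + v_{6} + v_{7} + v_{8} = v_{1} — sig = [4:1]

Sorted signature multiset PRS(X):
    [2:]
    [2:]
    [2:1,1]
    [2:1,1]
    [2:1,1]
    [2:1,1,1]
    [2:1,1,1]
    [2:2]
    [3:]
    [3:1]
    [3:1,1]
    [4:1]
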